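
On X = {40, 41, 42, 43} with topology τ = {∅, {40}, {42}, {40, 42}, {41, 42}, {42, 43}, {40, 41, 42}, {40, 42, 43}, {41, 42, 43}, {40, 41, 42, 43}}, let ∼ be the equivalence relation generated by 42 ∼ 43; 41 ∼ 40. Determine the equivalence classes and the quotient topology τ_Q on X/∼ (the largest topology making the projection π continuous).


X/∼ = {[40=41], [42=43]}; |τ_Q| = 3.

Equivalence classes: [40=41], [42=43].
Quotient map π: X → X/∼ sends 40 ↦ [40=41], 41 ↦ [40=41], 42 ↦ [42=43], 43 ↦ [42=43].
For each subset V ⊆ X/∼, compute π^{-1}(V) ⊆ X and check whether π^{-1}(V) ∈ τ. V is open in τ_Q iff π^{-1}(V) ∈ τ.
  V = {}: π^{-1}(V) = ∅ ∈ τ ✓.
  V = {[40=41]}: π^{-1}(V) = {40, 41} ∉ τ ✗.
  V = {[42=43]}: π^{-1}(V) = {42, 43} ∈ τ ✓.
  V = {[40=41], [42=43]}: π^{-1}(V) = {40, 41, 42, 43} ∈ τ ✓.
Open sets in the quotient: τ_Q = {{}, {[42=43]}, {[40=41], [42=43]}} (3 elements).


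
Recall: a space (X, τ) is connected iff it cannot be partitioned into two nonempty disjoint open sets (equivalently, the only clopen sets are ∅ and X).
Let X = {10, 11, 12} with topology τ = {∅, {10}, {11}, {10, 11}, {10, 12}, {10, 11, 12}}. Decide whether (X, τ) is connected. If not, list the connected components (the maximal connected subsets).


(X, τ) is disconnected; components = [{11}, {10, 12}].

Find clopen sets (U ∈ τ with X ∖ U ∈ τ):
  U = ∅, X ∖ U = {10, 11, 12} — both open, so U is clopen.
  U = {11}, X ∖ U = {10, 12} — both open, so U is clopen.
  U = {10, 12}, X ∖ U = {11} — both open, so U is clopen.
  U = {10, 11, 12}, X ∖ U = ∅ — both open, so U is clopen.
Nontrivial clopen(s) exist: e.g. {11}. So (X, τ) is disconnected.
Compute connected components by grouping points that agree on all clopens:
  component: {11}
  component: {10, 12}


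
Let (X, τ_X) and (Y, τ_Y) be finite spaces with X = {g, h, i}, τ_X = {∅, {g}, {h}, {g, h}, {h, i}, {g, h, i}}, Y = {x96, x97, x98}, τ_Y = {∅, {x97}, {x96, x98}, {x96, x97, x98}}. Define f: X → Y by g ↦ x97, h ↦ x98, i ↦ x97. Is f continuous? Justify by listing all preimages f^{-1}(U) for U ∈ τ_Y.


f is NOT continuous.

Compute f^{-1}(U) for each U ∈ τ_Y:
  U = ∅: f^{-1}(U) = ∅ ∈ τ_X ✓.
  U = {x97}: f^{-1}(U) = {g, i} ∉ τ_X ✗.
  U = {x96, x98}: f^{-1}(U) = {h} ∈ τ_X ✓.
  U = {x96, x97, x98}: f^{-1}(U) = {g, h, i} ∈ τ_X ✓.
Found U = {x97} with f^{-1}(U) = {g, i} not in τ_X. Therefore f is NOT continuous.


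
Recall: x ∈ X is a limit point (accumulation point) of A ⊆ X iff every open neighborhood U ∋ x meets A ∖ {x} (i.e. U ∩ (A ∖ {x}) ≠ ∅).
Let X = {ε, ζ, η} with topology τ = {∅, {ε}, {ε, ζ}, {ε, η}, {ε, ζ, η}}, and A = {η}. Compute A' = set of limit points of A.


A' = ∅

For each x ∈ X, list the open sets U ∈ τ with x ∈ U, then check whether U ∩ (A ∖ {x}) ≠ ∅ for every such U.
  x = ε: open {ε} ∋ x has {ε} ∩ (A ∖ {ε}) = ∅, so x is NOT a limit point.
  x = ζ: open {ε, ζ} ∋ x has {ε, ζ} ∩ (A ∖ {ζ}) = ∅, so x is NOT a limit point.
  x = η: open {ε, η} ∋ x has {ε, η} ∩ (A ∖ {η}) = ∅, so x is NOT a limit point.
Collecting: A' = ∅.


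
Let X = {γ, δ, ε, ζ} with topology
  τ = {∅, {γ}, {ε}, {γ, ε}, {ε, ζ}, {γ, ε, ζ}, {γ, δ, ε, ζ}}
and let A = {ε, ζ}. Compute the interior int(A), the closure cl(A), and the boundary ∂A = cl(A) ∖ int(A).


int(A) = {ε, ζ}, cl(A) = {δ, ε, ζ}, ∂A = {δ}.

Closed sets in (X, τ) are complements of opens:
  closed(X, τ) = {∅, {δ}, {γ, δ}, {δ, ζ}, {γ, δ, ζ}, {δ, ε, ζ}, {γ, δ, ε, ζ}}.
int(A) = ⋃ {U ∈ τ : U ⊆ A}. Opens contained in A: ∅, {ε}, {ε, ζ}.
Taking the union of these: int(A) = {ε, ζ}.
cl(A) = ⋂ {C closed : A ⊆ C}. Closed sets containing A: {δ, ε, ζ}, {γ, δ, ε, ζ}.
Intersecting these: cl(A) = {δ, ε, ζ}.
∂A = cl(A) ∖ int(A) = {δ, ε, ζ} ∖ {ε, ζ} = {δ}.


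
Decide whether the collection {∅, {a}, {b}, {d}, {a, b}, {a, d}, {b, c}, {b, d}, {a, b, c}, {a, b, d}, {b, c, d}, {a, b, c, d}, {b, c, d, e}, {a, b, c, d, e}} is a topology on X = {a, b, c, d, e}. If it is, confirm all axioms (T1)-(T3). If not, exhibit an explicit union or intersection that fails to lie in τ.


τ IS a topology on X.

Axiom (T1): ∅ ∈ τ? Yes; X ∈ τ? Yes.
Axiom (T2/T3): check pairwise unions and intersections of members of τ.
All pairwise intersections and unions checked — each lies in τ. Therefore τ satisfies (T1), (T2), (T3): it IS a topology on X.


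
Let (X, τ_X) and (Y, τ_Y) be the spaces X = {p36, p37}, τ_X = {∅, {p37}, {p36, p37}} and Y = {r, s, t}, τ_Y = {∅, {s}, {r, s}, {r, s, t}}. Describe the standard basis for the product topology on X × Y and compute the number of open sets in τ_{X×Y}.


Basis B = {∅ × ∅, {p37} × {s}, {p36, p37} × {s}, {p37} × {r, s}, {p37} × {r, s, t}, {p36, p37} × {r, s}, {p36, p37} × {r, s, t}}; |τ_{X×Y}| = 10.

Enumerate products U × V with U ∈ τ_X, V ∈ τ_Y (deduplicated):
  ∅ × ∅ = {} (∅)
  {p37} × {s} = {(p37,s)}
  {p36, p37} × {s} = {(p36,s), (p37,s)}
  {p37} × {r, s} = {(p37,r), (p37,s)}
  {p37} × {r, s, t} = {(p37,r), (p37,s), (p37,t)}
  {p36, p37} × {r, s} = {(p36,r), (p36,s), (p37,r), (p37,s)}
  {p36, p37} × {r, s, t} = {(p36,r), (p36,s), (p36,t), (p37,r), (p37,s), (p37,t)}
These 7 distinct sets form the basis B.
Close under arbitrary unions to get τ_{X×Y}; counting gives |τ_{X×Y}| = 10.


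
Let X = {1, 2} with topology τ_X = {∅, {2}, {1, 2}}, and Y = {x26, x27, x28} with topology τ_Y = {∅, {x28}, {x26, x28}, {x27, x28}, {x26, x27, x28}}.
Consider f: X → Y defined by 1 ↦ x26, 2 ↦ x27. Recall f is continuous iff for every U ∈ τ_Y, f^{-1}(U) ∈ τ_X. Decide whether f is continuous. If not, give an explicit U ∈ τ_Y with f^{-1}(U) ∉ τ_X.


f is NOT continuous.

Compute f^{-1}(U) for each U ∈ τ_Y:
  U = ∅: f^{-1}(U) = ∅ ∈ τ_X ✓.
  U = {x28}: f^{-1}(U) = ∅ ∈ τ_X ✓.
  U = {x26, x28}: f^{-1}(U) = {1} ∉ τ_X ✗.
  U = {x27, x28}: f^{-1}(U) = {2} ∈ τ_X ✓.
  U = {x26, x27, x28}: f^{-1}(U) = {1, 2} ∈ τ_X ✓.
Found U = {x26, x28} with f^{-1}(U) = {1} not in τ_X. Therefore f is NOT continuous.


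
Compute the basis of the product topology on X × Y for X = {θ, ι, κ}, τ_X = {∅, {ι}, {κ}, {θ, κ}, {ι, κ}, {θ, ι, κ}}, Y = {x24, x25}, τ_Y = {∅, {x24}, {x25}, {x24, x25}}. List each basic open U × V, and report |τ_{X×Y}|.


Basis B = {∅ × ∅, {ι} × {x24}, {ι} × {x25}, {κ} × {x24}, {κ} × {x25}, {θ, κ} × {x24}, {θ, κ} × {x25}, {ι} × {x24, x25}, {ι, κ} × {x24}, {ι, κ} × {x25}, {κ} × {x24, x25}, {θ, ι, κ} × {x24}, {θ, ι, κ} × {x25}, {θ, κ} × {x24, x25}, {ι, κ} × {x24, x25}, {θ, ι, κ} × {x24, x25}}; |τ_{X×Y}| = 36.

Enumerate products U × V with U ∈ τ_X, V ∈ τ_Y (deduplicated):
  ∅ × ∅ = {} (∅)
  {ι} × {x24} = {(ι,x24)}
  {ι} × {x25} = {(ι,x25)}
  {κ} × {x24} = {(κ,x24)}
  {κ} × {x25} = {(κ,x25)}
  {θ, κ} × {x24} = {(θ,x24), (κ,x24)}
  {θ, κ} × {x25} = {(θ,x25), (κ,x25)}
  {ι} × {x24, x25} = {(ι,x24), (ι,x25)}
  {ι, κ} × {x24} = {(ι,x24), (κ,x24)}
  {ι, κ} × {x25} = {(ι,x25), (κ,x25)}
  {κ} × {x24, x25} = {(κ,x24), (κ,x25)}
  {θ, ι, κ} × {x24} = {(θ,x24), (ι,x24), (κ,x24)}
  {θ, ι, κ} × {x25} = {(θ,x25), (ι,x25), (κ,x25)}
  {θ, κ} × {x24, x25} = {(θ,x24), (θ,x25), (κ,x24), (κ,x25)}
  {ι, κ} × {x24, x25} = {(ι,x24), (ι,x25), (κ,x24), (κ,x25)}
  {θ, ι, κ} × {x24, x25} = {(θ,x24), (θ,x25), (ι,x24), (ι,x25), (κ,x24), (κ,x25)}
These 16 distinct sets form the basis B.
Close under arbitrary unions to get τ_{X×Y}; counting gives |τ_{X×Y}| = 36.


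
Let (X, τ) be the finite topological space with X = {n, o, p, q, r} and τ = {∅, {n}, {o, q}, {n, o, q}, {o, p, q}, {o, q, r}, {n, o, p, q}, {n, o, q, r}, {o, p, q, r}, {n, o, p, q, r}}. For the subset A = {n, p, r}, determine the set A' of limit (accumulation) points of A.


A' = ∅

For each x ∈ X, list the open sets U ∈ τ with x ∈ U, then check whether U ∩ (A ∖ {x}) ≠ ∅ for every such U.
  x = n: open {n} ∋ x has {n} ∩ (A ∖ {n}) = ∅, so x is NOT a limit point.
  x = o: open {o, q} ∋ x has {o, q} ∩ (A ∖ {o}) = ∅, so x is NOT a limit point.
  x = p: open {o, p, q} ∋ x has {o, p, q} ∩ (A ∖ {p}) = ∅, so x is NOT a limit point.
  x = q: open {o, q} ∋ x has {o, q} ∩ (A ∖ {q}) = ∅, so x is NOT a limit point.
  x = r: open {o, q, r} ∋ x has {o, q, r} ∩ (A ∖ {r}) = ∅, so x is NOT a limit point.
Collecting: A' = ∅.


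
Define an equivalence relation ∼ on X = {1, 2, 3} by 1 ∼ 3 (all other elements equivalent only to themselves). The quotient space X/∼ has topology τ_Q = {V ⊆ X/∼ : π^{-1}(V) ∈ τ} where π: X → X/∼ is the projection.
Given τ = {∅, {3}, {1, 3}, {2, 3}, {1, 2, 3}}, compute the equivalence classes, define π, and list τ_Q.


X/∼ = {[1=3], [2]}; |τ_Q| = 3.

Equivalence classes: [1=3], [2].
Quotient map π: X → X/∼ sends 1 ↦ [1=3], 2 ↦ [2], 3 ↦ [1=3].
For each subset V ⊆ X/∼, compute π^{-1}(V) ⊆ X and check whether π^{-1}(V) ∈ τ. V is open in τ_Q iff π^{-1}(V) ∈ τ.
  V = {}: π^{-1}(V) = ∅ ∈ τ ✓.
  V = {[1=3]}: π^{-1}(V) = {1, 3} ∈ τ ✓.
  V = {[2]}: π^{-1}(V) = {2} ∉ τ ✗.
  V = {[1=3], [2]}: π^{-1}(V) = {1, 2, 3} ∈ τ ✓.
Open sets in the quotient: τ_Q = {{}, {[1=3]}, {[1=3], [2]}} (3 elements).


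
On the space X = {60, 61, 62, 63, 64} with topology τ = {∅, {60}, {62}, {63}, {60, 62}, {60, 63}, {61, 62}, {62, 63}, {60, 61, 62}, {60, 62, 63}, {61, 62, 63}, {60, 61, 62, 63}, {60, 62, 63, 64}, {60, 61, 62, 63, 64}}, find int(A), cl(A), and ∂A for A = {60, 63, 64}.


int(A) = {60, 63}, cl(A) = {60, 63, 64}, ∂A = {64}.

Closed sets in (X, τ) are complements of opens:
  closed(X, τ) = {∅, {61}, {64}, {60, 64}, {61, 64}, {63, 64}, {60, 61, 64}, {60, 63, 64}, {61, 62, 64}, {61, 63, 64}, {60, 61, 62, 64}, {60, 61, 63, 64}, {61, 62, 63, 64}, {60, 61, 62, 63, 64}}.
int(A) = ⋃ {U ∈ τ : U ⊆ A}. Opens contained in A: ∅, {60}, {63}, {60, 63}.
Taking the union of these: int(A) = {60, 63}.
cl(A) = ⋂ {C closed : A ⊆ C}. Closed sets containing A: {60, 63, 64}, {60, 61, 63, 64}, {60, 61, 62, 63, 64}.
Intersecting these: cl(A) = {60, 63, 64}.
∂A = cl(A) ∖ int(A) = {60, 63, 64} ∖ {60, 63} = {64}.


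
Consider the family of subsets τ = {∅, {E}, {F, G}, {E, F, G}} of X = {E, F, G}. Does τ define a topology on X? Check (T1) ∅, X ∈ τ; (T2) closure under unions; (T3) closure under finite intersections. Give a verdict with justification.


τ IS a topology on X.

Axiom (T1): ∅ ∈ τ? Yes; X ∈ τ? Yes.
Axiom (T2/T3): check pairwise unions and intersections of members of τ.
All pairwise intersections and unions checked — each lies in τ. Therefore τ satisfies (T1), (T2), (T3): it IS a topology on X.


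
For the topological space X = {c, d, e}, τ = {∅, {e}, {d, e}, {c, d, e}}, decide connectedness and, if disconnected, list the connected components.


(X, τ) is connected.

Find clopen sets (U ∈ τ with X ∖ U ∈ τ):
  U = ∅, X ∖ U = {c, d, e} — both open, so U is clopen.
  U = {c, d, e}, X ∖ U = ∅ — both open, so U is clopen.
Only trivial clopens (∅ and X) exist, so (X, τ) is connected.
Compute connected components by grouping points that agree on all clopens:
  component: {c, d, e}


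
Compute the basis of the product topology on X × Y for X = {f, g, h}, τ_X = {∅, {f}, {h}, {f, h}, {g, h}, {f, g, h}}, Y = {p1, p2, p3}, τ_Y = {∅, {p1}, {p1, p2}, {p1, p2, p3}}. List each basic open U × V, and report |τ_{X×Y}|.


Basis B = {∅ × ∅, {f} × {p1}, {h} × {p1}, {f} × {p1, p2}, {f, h} × {p1}, {g, h} × {p1}, {h} × {p1, p2}, {f} × {p1, p2, p3}, {f, g, h} × {p1}, {h} × {p1, p2, p3}, {f, h} × {p1, p2}, {g, h} × {p1, p2}, {f, h} × {p1, p2, p3}, {f, g, h} × {p1, p2}, {g, h} × {p1, p2, p3}, {f, g, h} × {p1, p2, p3}}; |τ_{X×Y}| = 40.

Enumerate products U × V with U ∈ τ_X, V ∈ τ_Y (deduplicated):
  ∅ × ∅ = {} (∅)
  {f} × {p1} = {(f,p1)}
  {h} × {p1} = {(h,p1)}
  {f} × {p1, p2} = {(f,p1), (f,p2)}
  {f, h} × {p1} = {(f,p1), (h,p1)}
  {g, h} × {p1} = {(g,p1), (h,p1)}
  {h} × {p1, p2} = {(h,p1), (h,p2)}
  {f} × {p1, p2, p3} = {(f,p1), (f,p2), (f,p3)}
  {f, g, h} × {p1} = {(f,p1), (g,p1), (h,p1)}
  {h} × {p1, p2, p3} = {(h,p1), (h,p2), (h,p3)}
  {f, h} × {p1, p2} = {(f,p1), (f,p2), (h,p1), (h,p2)}
  {g, h} × {p1, p2} = {(g,p1), (g,p2), (h,p1), (h,p2)}
  {f, h} × {p1, p2, p3} = {(f,p1), (f,p2), (f,p3), (h,p1), (h,p2), (h,p3)}
  {f, g, h} × {p1, p2} = {(f,p1), (f,p2), (g,p1), (g,p2), (h,p1), (h,p2)}
  {g, h} × {p1, p2, p3} = {(g,p1), (g,p2), (g,p3), (h,p1), (h,p2), (h,p3)}
  {f, g, h} × {p1, p2, p3} = {(f,p1), (f,p2), (f,p3), (g,p1), (g,p2), (g,p3), (h,p1), (h,p2), (h,p3)}
These 16 distinct sets form the basis B.
Close under arbitrary unions to get τ_{X×Y}; counting gives |τ_{X×Y}| = 40.


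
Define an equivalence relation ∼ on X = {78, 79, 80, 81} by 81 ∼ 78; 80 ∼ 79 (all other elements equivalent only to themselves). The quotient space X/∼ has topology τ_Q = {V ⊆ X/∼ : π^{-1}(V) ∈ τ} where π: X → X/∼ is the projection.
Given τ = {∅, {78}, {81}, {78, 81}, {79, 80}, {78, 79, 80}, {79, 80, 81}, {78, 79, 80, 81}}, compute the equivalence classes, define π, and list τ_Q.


X/∼ = {[78=81], [79=80]}; |τ_Q| = 4.

Equivalence classes: [78=81], [79=80].
Quotient map π: X → X/∼ sends 78 ↦ [78=81], 79 ↦ [79=80], 80 ↦ [79=80], 81 ↦ [78=81].
For each subset V ⊆ X/∼, compute π^{-1}(V) ⊆ X and check whether π^{-1}(V) ∈ τ. V is open in τ_Q iff π^{-1}(V) ∈ τ.
  V = {}: π^{-1}(V) = ∅ ∈ τ ✓.
  V = {[78=81]}: π^{-1}(V) = {78, 81} ∈ τ ✓.
  V = {[79=80]}: π^{-1}(V) = {79, 80} ∈ τ ✓.
  V = {[78=81], [79=80]}: π^{-1}(V) = {78, 79, 80, 81} ∈ τ ✓.
Open sets in the quotient: τ_Q = {{}, {[78=81]}, {[79=80]}, {[78=81], [79=80]}} (4 elements).


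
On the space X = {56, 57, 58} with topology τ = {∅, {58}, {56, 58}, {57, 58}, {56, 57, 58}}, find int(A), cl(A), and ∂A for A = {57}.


int(A) = ∅, cl(A) = {57}, ∂A = {57}.

Closed sets in (X, τ) are complements of opens:
  closed(X, τ) = {∅, {56}, {57}, {56, 57}, {56, 57, 58}}.
int(A) = ⋃ {U ∈ τ : U ⊆ A}. Opens contained in A: ∅.
Taking the union of these: int(A) = ∅.
cl(A) = ⋂ {C closed : A ⊆ C}. Closed sets containing A: {57}, {56, 57}, {56, 57, 58}.
Intersecting these: cl(A) = {57}.
∂A = cl(A) ∖ int(A) = {57} ∖ ∅ = {57}.


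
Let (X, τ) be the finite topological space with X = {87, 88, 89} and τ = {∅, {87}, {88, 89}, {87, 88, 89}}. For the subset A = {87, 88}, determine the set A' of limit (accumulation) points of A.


A' = {89}

For each x ∈ X, list the open sets U ∈ τ with x ∈ U, then check whether U ∩ (A ∖ {x}) ≠ ∅ for every such U.
  x = 87: open {87} ∋ x has {87} ∩ (A ∖ {87}) = ∅, so x is NOT a limit point.
  x = 88: open {88, 89} ∋ x has {88, 89} ∩ (A ∖ {88}) = ∅, so x is NOT a limit point.
  x = 89: opens ∋ x are {88, 89}, {87, 88, 89}; each meets A ∖ {89}, so x IS a limit point.
Collecting: A' = {89}.


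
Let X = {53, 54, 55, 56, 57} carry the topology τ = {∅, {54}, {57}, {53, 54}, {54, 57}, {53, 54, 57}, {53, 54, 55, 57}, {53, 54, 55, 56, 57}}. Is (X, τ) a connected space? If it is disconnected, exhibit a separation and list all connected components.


(X, τ) is connected.

Find clopen sets (U ∈ τ with X ∖ U ∈ τ):
  U = ∅, X ∖ U = {53, 54, 55, 56, 57} — both open, so U is clopen.
  U = {53, 54, 55, 56, 57}, X ∖ U = ∅ — both open, so U is clopen.
Only trivial clopens (∅ and X) exist, so (X, τ) is connected.
Compute connected components by grouping points that agree on all clopens:
  component: {53, 54, 55, 56, 57}


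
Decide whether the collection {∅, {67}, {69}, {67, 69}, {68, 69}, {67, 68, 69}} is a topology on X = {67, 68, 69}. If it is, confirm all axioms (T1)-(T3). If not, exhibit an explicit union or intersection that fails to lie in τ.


τ IS a topology on X.

Axiom (T1): ∅ ∈ τ? Yes; X ∈ τ? Yes.
Axiom (T2/T3): check pairwise unions and intersections of members of τ.
All pairwise intersections and unions checked — each lies in τ. Therefore τ satisfies (T1), (T2), (T3): it IS a topology on X.


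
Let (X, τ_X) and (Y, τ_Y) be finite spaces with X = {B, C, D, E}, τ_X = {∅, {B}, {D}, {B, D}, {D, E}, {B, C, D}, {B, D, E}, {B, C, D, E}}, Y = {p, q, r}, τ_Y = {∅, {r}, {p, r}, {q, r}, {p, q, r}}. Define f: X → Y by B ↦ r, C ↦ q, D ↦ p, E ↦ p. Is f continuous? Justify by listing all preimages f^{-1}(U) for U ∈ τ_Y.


f is NOT continuous.

Compute f^{-1}(U) for each U ∈ τ_Y:
  U = ∅: f^{-1}(U) = ∅ ∈ τ_X ✓.
  U = {r}: f^{-1}(U) = {B} ∈ τ_X ✓.
  U = {p, r}: f^{-1}(U) = {B, D, E} ∈ τ_X ✓.
  U = {q, r}: f^{-1}(U) = {B, C} ∉ τ_X ✗.
  U = {p, q, r}: f^{-1}(U) = {B, C, D, E} ∈ τ_X ✓.
Found U = {q, r} with f^{-1}(U) = {B, C} not in τ_X. Therefore f is NOT continuous.


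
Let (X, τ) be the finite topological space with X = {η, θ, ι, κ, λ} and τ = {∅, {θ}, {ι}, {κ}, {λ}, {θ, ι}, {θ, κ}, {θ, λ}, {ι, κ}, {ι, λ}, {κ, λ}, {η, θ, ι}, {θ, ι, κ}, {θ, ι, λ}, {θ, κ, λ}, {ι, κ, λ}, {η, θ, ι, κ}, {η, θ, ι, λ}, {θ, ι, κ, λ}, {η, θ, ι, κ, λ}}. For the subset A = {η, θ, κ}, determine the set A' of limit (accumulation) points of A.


A' = {η}

For each x ∈ X, list the open sets U ∈ τ with x ∈ U, then check whether U ∩ (A ∖ {x}) ≠ ∅ for every such U.
  x = η: opens ∋ x are {η, θ, ι}, {η, θ, ι, κ}, {η, θ, ι, λ}, {η, θ, ι, κ, λ}; each meets A ∖ {η}, so x IS a limit point.
  x = θ: open {θ} ∋ x has {θ} ∩ (A ∖ {θ}) = ∅, so x is NOT a limit point.
  x = ι: open {ι} ∋ x has {ι} ∩ (A ∖ {ι}) = ∅, so x is NOT a limit point.
  x = κ: open {κ} ∋ x has {κ} ∩ (A ∖ {κ}) = ∅, so x is NOT a limit point.
  x = λ: open {λ} ∋ x has {λ} ∩ (A ∖ {λ}) = ∅, so x is NOT a limit point.
Collecting: A' = {η}.


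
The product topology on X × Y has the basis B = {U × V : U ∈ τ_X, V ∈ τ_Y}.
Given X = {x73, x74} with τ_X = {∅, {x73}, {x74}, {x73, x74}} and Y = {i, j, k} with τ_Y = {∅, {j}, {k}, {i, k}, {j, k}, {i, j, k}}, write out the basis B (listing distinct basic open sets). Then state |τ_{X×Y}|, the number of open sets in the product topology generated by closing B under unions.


Basis B = {∅ × ∅, {x73} × {j}, {x73} × {k}, {x74} × {j}, {x74} × {k}, {x73} × {i, k}, {x73} × {j, k}, {x73, x74} × {j}, {x73, x74} × {k}, {x74} × {i, k}, {x74} × {j, k}, {x73} × {i, j, k}, {x74} × {i, j, k}, {x73, x74} × {i, k}, {x73, x74} × {j, k}, {x73, x74} × {i, j, k}}; |τ_{X×Y}| = 36.

Enumerate products U × V with U ∈ τ_X, V ∈ τ_Y (deduplicated):
  ∅ × ∅ = {} (∅)
  {x73} × {j} = {(x73,j)}
  {x73} × {k} = {(x73,k)}
  {x74} × {j} = {(x74,j)}
  {x74} × {k} = {(x74,k)}
  {x73} × {i, k} = {(x73,i), (x73,k)}
  {x73} × {j, k} = {(x73,j), (x73,k)}
  {x73, x74} × {j} = {(x73,j), (x74,j)}
  {x73, x74} × {k} = {(x73,k), (x74,k)}
  {x74} × {i, k} = {(x74,i), (x74,k)}
  {x74} × {j, k} = {(x74,j), (x74,k)}
  {x73} × {i, j, k} = {(x73,i), (x73,j), (x73,k)}
  {x74} × {i, j, k} = {(x74,i), (x74,j), (x74,k)}
  {x73, x74} × {i, k} = {(x73,i), (x73,k), (x74,i), (x74,k)}
  {x73, x74} × {j, k} = {(x73,j), (x73,k), (x74,j), (x74,k)}
  {x73, x74} × {i, j, k} = {(x73,i), (x73,j), (x73,k), (x74,i), (x74,j), (x74,k)}
These 16 distinct sets form the basis B.
Close under arbitrary unions to get τ_{X×Y}; counting gives |τ_{X×Y}| = 36.


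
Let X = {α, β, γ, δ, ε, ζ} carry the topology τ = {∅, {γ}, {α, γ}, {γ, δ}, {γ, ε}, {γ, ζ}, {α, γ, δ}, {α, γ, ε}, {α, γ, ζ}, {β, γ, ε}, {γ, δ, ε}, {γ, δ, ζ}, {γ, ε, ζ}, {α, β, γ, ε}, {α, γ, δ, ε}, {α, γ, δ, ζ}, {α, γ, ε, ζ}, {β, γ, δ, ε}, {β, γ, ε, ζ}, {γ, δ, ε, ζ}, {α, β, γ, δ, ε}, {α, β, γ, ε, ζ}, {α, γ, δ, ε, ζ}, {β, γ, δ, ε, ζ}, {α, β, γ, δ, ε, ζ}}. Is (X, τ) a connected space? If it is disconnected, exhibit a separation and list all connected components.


(X, τ) is connected.

Find clopen sets (U ∈ τ with X ∖ U ∈ τ):
  U = ∅, X ∖ U = {α, β, γ, δ, ε, ζ} — both open, so U is clopen.
  U = {α, β, γ, δ, ε, ζ}, X ∖ U = ∅ — both open, so U is clopen.
Only trivial clopens (∅ and X) exist, so (X, τ) is connected.
Compute connected components by grouping points that agree on all clopens:
  component: {α, β, γ, δ, ε, ζ}


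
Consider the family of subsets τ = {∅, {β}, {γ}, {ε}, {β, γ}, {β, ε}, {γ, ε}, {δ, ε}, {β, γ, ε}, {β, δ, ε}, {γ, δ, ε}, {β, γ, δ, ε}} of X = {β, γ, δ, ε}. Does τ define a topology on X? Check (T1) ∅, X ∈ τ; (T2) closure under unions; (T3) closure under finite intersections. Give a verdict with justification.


τ IS a topology on X.

Axiom (T1): ∅ ∈ τ? Yes; X ∈ τ? Yes.
Axiom (T2/T3): check pairwise unions and intersections of members of τ.
All pairwise intersections and unions checked — each lies in τ. Therefore τ satisfies (T1), (T2), (T3): it IS a topology on X.


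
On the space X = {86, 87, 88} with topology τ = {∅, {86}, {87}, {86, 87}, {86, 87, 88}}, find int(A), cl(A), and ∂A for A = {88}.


int(A) = ∅, cl(A) = {88}, ∂A = {88}.

Closed sets in (X, τ) are complements of opens:
  closed(X, τ) = {∅, {88}, {86, 88}, {87, 88}, {86, 87, 88}}.
int(A) = ⋃ {U ∈ τ : U ⊆ A}. Opens contained in A: ∅.
Taking the union of these: int(A) = ∅.
cl(A) = ⋂ {C closed : A ⊆ C}. Closed sets containing A: {88}, {86, 88}, {87, 88}, {86, 87, 88}.
Intersecting these: cl(A) = {88}.
∂A = cl(A) ∖ int(A) = {88} ∖ ∅ = {88}.


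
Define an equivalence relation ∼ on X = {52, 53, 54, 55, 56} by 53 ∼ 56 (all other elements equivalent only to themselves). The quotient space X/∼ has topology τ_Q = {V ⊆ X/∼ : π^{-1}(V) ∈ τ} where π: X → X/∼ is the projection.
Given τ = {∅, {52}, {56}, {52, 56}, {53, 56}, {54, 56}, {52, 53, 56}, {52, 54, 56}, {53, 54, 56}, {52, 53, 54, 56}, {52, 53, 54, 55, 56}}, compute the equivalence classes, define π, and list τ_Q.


X/∼ = {[52], [53=56], [54], [55]}; |τ_Q| = 7.

Equivalence classes: [52], [53=56], [54], [55].
Quotient map π: X → X/∼ sends 52 ↦ [52], 53 ↦ [53=56], 54 ↦ [54], 55 ↦ [55], 56 ↦ [53=56].
For each subset V ⊆ X/∼, compute π^{-1}(V) ⊆ X and check whether π^{-1}(V) ∈ τ. V is open in τ_Q iff π^{-1}(V) ∈ τ.
  V = {}: π^{-1}(V) = ∅ ∈ τ ✓.
  V = {[52]}: π^{-1}(V) = {52} ∈ τ ✓.
  V = {[53=56]}: π^{-1}(V) = {53, 56} ∈ τ ✓.
  V = {[52], [53=56]}: π^{-1}(V) = {52, 53, 56} ∈ τ ✓.
  V = {[54]}: π^{-1}(V) = {54} ∉ τ ✗.
  V = {[52], [54]}: π^{-1}(V) = {52, 54} ∉ τ ✗.
  V = {[53=56], [54]}: π^{-1}(V) = {53, 54, 56} ∈ τ ✓.
  V = {[52], [53=56], [54]}: π^{-1}(V) = {52, 53, 54, 56} ∈ τ ✓.
  V = {[55]}: π^{-1}(V) = {55} ∉ τ ✗.
  V = {[52], [55]}: π^{-1}(V) = {52, 55} ∉ τ ✗.
  V = {[53=56], [55]}: π^{-1}(V) = {53, 55, 56} ∉ τ ✗.
  V = {[52], [53=56], [55]}: π^{-1}(V) = {52, 53, 55, 56} ∉ τ ✗.
  V = {[54], [55]}: π^{-1}(V) = {54, 55} ∉ τ ✗.
  V = {[52], [54], [55]}: π^{-1}(V) = {52, 54, 55} ∉ τ ✗.
  V = {[53=56], [54], [55]}: π^{-1}(V) = {53, 54, 55, 56} ∉ τ ✗.
  V = {[52], [53=56], [54], [55]}: π^{-1}(V) = {52, 53, 54, 55, 56} ∈ τ ✓.
Open sets in the quotient: τ_Q = {{}, {[52]}, {[53=56]}, {[52], [53=56]}, {[53=56], [54]}, {[52], [53=56], [54]}, {[52], [53=56], [54], [55]}} (7 elements).


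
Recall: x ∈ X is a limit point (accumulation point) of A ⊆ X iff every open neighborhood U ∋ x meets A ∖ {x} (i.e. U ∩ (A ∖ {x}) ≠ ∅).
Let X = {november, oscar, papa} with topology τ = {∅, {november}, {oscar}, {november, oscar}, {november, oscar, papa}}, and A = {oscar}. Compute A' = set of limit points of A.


A' = {papa}

For each x ∈ X, list the open sets U ∈ τ with x ∈ U, then check whether U ∩ (A ∖ {x}) ≠ ∅ for every such U.
  x = november: open {november} ∋ x has {november} ∩ (A ∖ {november}) = ∅, so x is NOT a limit point.
  x = oscar: open {oscar} ∋ x has {oscar} ∩ (A ∖ {oscar}) = ∅, so x is NOT a limit point.
  x = papa: opens ∋ x are {november, oscar, papa}; each meets A ∖ {papa}, so x IS a limit point.
Collecting: A' = {papa}.


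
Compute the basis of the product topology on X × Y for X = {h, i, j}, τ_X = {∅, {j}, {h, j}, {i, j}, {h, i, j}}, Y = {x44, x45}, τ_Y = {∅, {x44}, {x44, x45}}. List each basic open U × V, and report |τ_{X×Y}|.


Basis B = {∅ × ∅, {j} × {x44}, {h, j} × {x44}, {i, j} × {x44}, {j} × {x44, x45}, {h, i, j} × {x44}, {h, j} × {x44, x45}, {i, j} × {x44, x45}, {h, i, j} × {x44, x45}}; |τ_{X×Y}| = 14.

Enumerate products U × V with U ∈ τ_X, V ∈ τ_Y (deduplicated):
  ∅ × ∅ = {} (∅)
  {j} × {x44} = {(j,x44)}
  {h, j} × {x44} = {(h,x44), (j,x44)}
  {i, j} × {x44} = {(i,x44), (j,x44)}
  {j} × {x44, x45} = {(j,x44), (j,x45)}
  {h, i, j} × {x44} = {(h,x44), (i,x44), (j,x44)}
  {h, j} × {x44, x45} = {(h,x44), (h,x45), (j,x44), (j,x45)}
  {i, j} × {x44, x45} = {(i,x44), (i,x45), (j,x44), (j,x45)}
  {h, i, j} × {x44, x45} = {(h,x44), (h,x45), (i,x44), (i,x45), (j,x44), (j,x45)}
These 9 distinct sets form the basis B.
Close under arbitrary unions to get τ_{X×Y}; counting gives |τ_{X×Y}| = 14.


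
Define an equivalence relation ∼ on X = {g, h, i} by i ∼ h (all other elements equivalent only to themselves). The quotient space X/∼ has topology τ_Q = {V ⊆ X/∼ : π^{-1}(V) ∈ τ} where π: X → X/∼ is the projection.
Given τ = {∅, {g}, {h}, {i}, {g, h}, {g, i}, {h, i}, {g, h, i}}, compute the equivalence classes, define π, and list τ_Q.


X/∼ = {[g], [h=i]}; |τ_Q| = 4.

Equivalence classes: [g], [h=i].
Quotient map π: X → X/∼ sends g ↦ [g], h ↦ [h=i], i ↦ [h=i].
For each subset V ⊆ X/∼, compute π^{-1}(V) ⊆ X and check whether π^{-1}(V) ∈ τ. V is open in τ_Q iff π^{-1}(V) ∈ τ.
  V = {}: π^{-1}(V) = ∅ ∈ τ ✓.
  V = {[g]}: π^{-1}(V) = {g} ∈ τ ✓.
  V = {[h=i]}: π^{-1}(V) = {h, i} ∈ τ ✓.
  V = {[g], [h=i]}: π^{-1}(V) = {g, h, i} ∈ τ ✓.
Open sets in the quotient: τ_Q = {{}, {[g]}, {[h=i]}, {[g], [h=i]}} (4 elements).


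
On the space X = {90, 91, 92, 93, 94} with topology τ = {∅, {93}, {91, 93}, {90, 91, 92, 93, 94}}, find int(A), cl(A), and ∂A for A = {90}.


int(A) = ∅, cl(A) = {90, 92, 94}, ∂A = {90, 92, 94}.

Closed sets in (X, τ) are complements of opens:
  closed(X, τ) = {∅, {90, 92, 94}, {90, 91, 92, 94}, {90, 91, 92, 93, 94}}.
int(A) = ⋃ {U ∈ τ : U ⊆ A}. Opens contained in A: ∅.
Taking the union of these: int(A) = ∅.
cl(A) = ⋂ {C closed : A ⊆ C}. Closed sets containing A: {90, 92, 94}, {90, 91, 92, 94}, {90, 91, 92, 93, 94}.
Intersecting these: cl(A) = {90, 92, 94}.
∂A = cl(A) ∖ int(A) = {90, 92, 94} ∖ ∅ = {90, 92, 94}.


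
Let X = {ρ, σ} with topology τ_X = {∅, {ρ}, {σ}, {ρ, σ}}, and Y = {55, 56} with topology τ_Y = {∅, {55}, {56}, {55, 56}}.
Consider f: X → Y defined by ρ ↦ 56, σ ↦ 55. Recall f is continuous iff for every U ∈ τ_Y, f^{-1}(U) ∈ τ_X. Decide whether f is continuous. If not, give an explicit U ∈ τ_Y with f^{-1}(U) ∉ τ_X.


f IS continuous.

Compute f^{-1}(U) for each U ∈ τ_Y:
  U = ∅: f^{-1}(U) = ∅ ∈ τ_X ✓.
  U = {55}: f^{-1}(U) = {σ} ∈ τ_X ✓.
  U = {56}: f^{-1}(U) = {ρ} ∈ τ_X ✓.
  U = {55, 56}: f^{-1}(U) = {ρ, σ} ∈ τ_X ✓.
Every preimage lies in τ_X, so f IS continuous.


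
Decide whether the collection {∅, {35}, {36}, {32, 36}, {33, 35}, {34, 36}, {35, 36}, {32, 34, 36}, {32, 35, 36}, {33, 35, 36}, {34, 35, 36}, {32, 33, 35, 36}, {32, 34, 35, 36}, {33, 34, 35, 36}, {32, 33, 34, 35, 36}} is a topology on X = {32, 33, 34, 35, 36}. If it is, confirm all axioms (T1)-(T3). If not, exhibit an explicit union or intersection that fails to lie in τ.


τ IS a topology on X.

Axiom (T1): ∅ ∈ τ? Yes; X ∈ τ? Yes.
Axiom (T2/T3): check pairwise unions and intersections of members of τ.
All pairwise intersections and unions checked — each lies in τ. Therefore τ satisfies (T1), (T2), (T3): it IS a topology on X.


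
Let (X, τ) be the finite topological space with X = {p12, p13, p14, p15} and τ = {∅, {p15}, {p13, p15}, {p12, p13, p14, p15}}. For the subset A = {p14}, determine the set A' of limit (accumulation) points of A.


A' = {p12}

For each x ∈ X, list the open sets U ∈ τ with x ∈ U, then check whether U ∩ (A ∖ {x}) ≠ ∅ for every such U.
  x = p12: opens ∋ x are {p12, p13, p14, p15}; each meets A ∖ {p12}, so x IS a limit point.
  x = p13: open {p13, p15} ∋ x has {p13, p15} ∩ (A ∖ {p13}) = ∅, so x is NOT a limit point.
  x = p14: open {p12, p13, p14, p15} ∋ x has {p12, p13, p14, p15} ∩ (A ∖ {p14}) = ∅, so x is NOT a limit point.
  x = p15: open {p15} ∋ x has {p15} ∩ (A ∖ {p15}) = ∅, so x is NOT a limit point.
Collecting: A' = {p12}.


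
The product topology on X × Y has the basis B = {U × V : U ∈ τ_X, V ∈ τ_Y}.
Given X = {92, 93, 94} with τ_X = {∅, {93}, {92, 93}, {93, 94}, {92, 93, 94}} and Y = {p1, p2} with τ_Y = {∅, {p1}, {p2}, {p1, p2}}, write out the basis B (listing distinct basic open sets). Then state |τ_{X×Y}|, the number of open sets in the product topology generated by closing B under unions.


Basis B = {∅ × ∅, {93} × {p1}, {93} × {p2}, {92, 93} × {p1}, {92, 93} × {p2}, {93} × {p1, p2}, {93, 94} × {p1}, {93, 94} × {p2}, {92, 93, 94} × {p1}, {92, 93, 94} × {p2}, {92, 93} × {p1, p2}, {93, 94} × {p1, p2}, {92, 93, 94} × {p1, p2}}; |τ_{X×Y}| = 25.

Enumerate products U × V with U ∈ τ_X, V ∈ τ_Y (deduplicated):
  ∅ × ∅ = {} (∅)
  {93} × {p1} = {(93,p1)}
  {93} × {p2} = {(93,p2)}
  {92, 93} × {p1} = {(92,p1), (93,p1)}
  {92, 93} × {p2} = {(92,p2), (93,p2)}
  {93} × {p1, p2} = {(93,p1), (93,p2)}
  {93, 94} × {p1} = {(93,p1), (94,p1)}
  {93, 94} × {p2} = {(93,p2), (94,p2)}
  {92, 93, 94} × {p1} = {(92,p1), (93,p1), (94,p1)}
  {92, 93, 94} × {p2} = {(92,p2), (93,p2), (94,p2)}
  {92, 93} × {p1, p2} = {(92,p1), (92,p2), (93,p1), (93,p2)}
  {93, 94} × {p1, p2} = {(93,p1), (93,p2), (94,p1), (94,p2)}
  {92, 93, 94} × {p1, p2} = {(92,p1), (92,p2), (93,p1), (93,p2), (94,p1), (94,p2)}
These 13 distinct sets form the basis B.
Close under arbitrary unions to get τ_{X×Y}; counting gives |τ_{X×Y}| = 25.


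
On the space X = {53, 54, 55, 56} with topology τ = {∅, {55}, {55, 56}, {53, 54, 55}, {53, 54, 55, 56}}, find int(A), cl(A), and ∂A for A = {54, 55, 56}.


int(A) = {55, 56}, cl(A) = {53, 54, 55, 56}, ∂A = {53, 54}.

Closed sets in (X, τ) are complements of opens:
  closed(X, τ) = {∅, {56}, {53, 54}, {53, 54, 56}, {53, 54, 55, 56}}.
int(A) = ⋃ {U ∈ τ : U ⊆ A}. Opens contained in A: ∅, {55}, {55, 56}.
Taking the union of these: int(A) = {55, 56}.
cl(A) = ⋂ {C closed : A ⊆ C}. Closed sets containing A: {53, 54, 55, 56}.
Intersecting these: cl(A) = {53, 54, 55, 56}.
∂A = cl(A) ∖ int(A) = {53, 54, 55, 56} ∖ {55, 56} = {53, 54}.


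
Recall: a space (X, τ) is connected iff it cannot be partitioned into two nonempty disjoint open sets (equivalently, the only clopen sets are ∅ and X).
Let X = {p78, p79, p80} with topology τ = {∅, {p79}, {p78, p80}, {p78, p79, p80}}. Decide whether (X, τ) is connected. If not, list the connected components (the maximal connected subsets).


(X, τ) is disconnected; components = [{p79}, {p78, p80}].

Find clopen sets (U ∈ τ with X ∖ U ∈ τ):
  U = ∅, X ∖ U = {p78, p79, p80} — both open, so U is clopen.
  U = {p79}, X ∖ U = {p78, p80} — both open, so U is clopen.
  U = {p78, p80}, X ∖ U = {p79} — both open, so U is clopen.
  U = {p78, p79, p80}, X ∖ U = ∅ — both open, so U is clopen.
Nontrivial clopen(s) exist: e.g. {p78, p80}. So (X, τ) is disconnected.
Compute connected components by grouping points that agree on all clopens:
  component: {p79}
  component: {p78, p80}


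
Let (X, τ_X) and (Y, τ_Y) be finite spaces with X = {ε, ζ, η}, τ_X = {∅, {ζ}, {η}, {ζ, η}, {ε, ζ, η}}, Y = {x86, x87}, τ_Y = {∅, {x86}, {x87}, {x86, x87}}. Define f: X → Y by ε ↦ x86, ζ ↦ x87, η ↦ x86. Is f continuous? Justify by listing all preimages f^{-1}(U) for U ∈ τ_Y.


f is NOT continuous.

Compute f^{-1}(U) for each U ∈ τ_Y:
  U = ∅: f^{-1}(U) = ∅ ∈ τ_X ✓.
  U = {x86}: f^{-1}(U) = {ε, η} ∉ τ_X ✗.
  U = {x87}: f^{-1}(U) = {ζ} ∈ τ_X ✓.
  U = {x86, x87}: f^{-1}(U) = {ε, ζ, η} ∈ τ_X ✓.
Found U = {x86} with f^{-1}(U) = {ε, η} not in τ_X. Therefore f is NOT continuous.


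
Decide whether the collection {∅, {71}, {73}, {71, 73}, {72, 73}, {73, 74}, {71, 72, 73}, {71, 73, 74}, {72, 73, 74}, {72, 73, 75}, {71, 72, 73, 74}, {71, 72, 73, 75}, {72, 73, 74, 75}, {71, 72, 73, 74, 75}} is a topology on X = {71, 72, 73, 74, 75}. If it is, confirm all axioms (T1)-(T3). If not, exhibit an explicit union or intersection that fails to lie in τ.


τ IS a topology on X.

Axiom (T1): ∅ ∈ τ? Yes; X ∈ τ? Yes.
Axiom (T2/T3): check pairwise unions and intersections of members of τ.
All pairwise intersections and unions checked — each lies in τ. Therefore τ satisfies (T1), (T2), (T3): it IS a topology on X.


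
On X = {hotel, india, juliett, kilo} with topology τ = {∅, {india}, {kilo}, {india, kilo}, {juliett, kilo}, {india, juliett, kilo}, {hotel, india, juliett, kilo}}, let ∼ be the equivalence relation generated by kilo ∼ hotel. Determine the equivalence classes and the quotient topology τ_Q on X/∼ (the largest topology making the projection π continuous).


X/∼ = {[hotel=kilo], [india], [juliett]}; |τ_Q| = 3.

Equivalence classes: [hotel=kilo], [india], [juliett].
Quotient map π: X → X/∼ sends hotel ↦ [hotel=kilo], india ↦ [india], juliett ↦ [juliett], kilo ↦ [hotel=kilo].
For each subset V ⊆ X/∼, compute π^{-1}(V) ⊆ X and check whether π^{-1}(V) ∈ τ. V is open in τ_Q iff π^{-1}(V) ∈ τ.
  V = {}: π^{-1}(V) = ∅ ∈ τ ✓.
  V = {[hotel=kilo]}: π^{-1}(V) = {hotel, kilo} ∉ τ ✗.
  V = {[india]}: π^{-1}(V) = {india} ∈ τ ✓.
  V = {[hotel=kilo], [india]}: π^{-1}(V) = {hotel, india, kilo} ∉ τ ✗.
  V = {[juliett]}: π^{-1}(V) = {juliett} ∉ τ ✗.
  V = {[hotel=kilo], [juliett]}: π^{-1}(V) = {hotel, juliett, kilo} ∉ τ ✗.
  V = {[india], [juliett]}: π^{-1}(V) = {india, juliett} ∉ τ ✗.
  V = {[hotel=kilo], [india], [juliett]}: π^{-1}(V) = {hotel, india, juliett, kilo} ∈ τ ✓.
Open sets in the quotient: τ_Q = {{}, {[india]}, {[hotel=kilo], [india], [juliett]}} (3 elements).


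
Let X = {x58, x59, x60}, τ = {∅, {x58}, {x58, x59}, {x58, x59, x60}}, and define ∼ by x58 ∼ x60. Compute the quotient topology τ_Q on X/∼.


X/∼ = {[x58=x60], [x59]}; |τ_Q| = 2.

Equivalence classes: [x58=x60], [x59].
Quotient map π: X → X/∼ sends x58 ↦ [x58=x60], x59 ↦ [x59], x60 ↦ [x58=x60].
For each subset V ⊆ X/∼, compute π^{-1}(V) ⊆ X and check whether π^{-1}(V) ∈ τ. V is open in τ_Q iff π^{-1}(V) ∈ τ.
  V = {}: π^{-1}(V) = ∅ ∈ τ ✓.
  V = {[x58=x60]}: π^{-1}(V) = {x58, x60} ∉ τ ✗.
  V = {[x59]}: π^{-1}(V) = {x59} ∉ τ ✗.
  V = {[x58=x60], [x59]}: π^{-1}(V) = {x58, x59, x60} ∈ τ ✓.
Open sets in the quotient: τ_Q = {{}, {[x58=x60], [x59]}} (2 elements).


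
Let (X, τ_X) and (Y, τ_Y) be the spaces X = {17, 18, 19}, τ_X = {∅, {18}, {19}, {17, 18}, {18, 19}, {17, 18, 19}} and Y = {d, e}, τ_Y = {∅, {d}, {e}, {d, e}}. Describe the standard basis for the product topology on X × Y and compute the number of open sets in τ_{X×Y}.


Basis B = {∅ × ∅, {18} × {d}, {18} × {e}, {19} × {d}, {19} × {e}, {17, 18} × {d}, {17, 18} × {e}, {18} × {d, e}, {18, 19} × {d}, {18, 19} × {e}, {19} × {d, e}, {17, 18, 19} × {d}, {17, 18, 19} × {e}, {17, 18} × {d, e}, {18, 19} × {d, e}, {17, 18, 19} × {d, e}}; |τ_{X×Y}| = 36.

Enumerate products U × V with U ∈ τ_X, V ∈ τ_Y (deduplicated):
  ∅ × ∅ = {} (∅)
  {18} × {d} = {(18,d)}
  {18} × {e} = {(18,e)}
  {19} × {d} = {(19,d)}
  {19} × {e} = {(19,e)}
  {17, 18} × {d} = {(17,d), (18,d)}
  {17, 18} × {e} = {(17,e), (18,e)}
  {18} × {d, e} = {(18,d), (18,e)}
  {18, 19} × {d} = {(18,d), (19,d)}
  {18, 19} × {e} = {(18,e), (19,e)}
  {19} × {d, e} = {(19,d), (19,e)}
  {17, 18, 19} × {d} = {(17,d), (18,d), (19,d)}
  {17, 18, 19} × {e} = {(17,e), (18,e), (19,e)}
  {17, 18} × {d, e} = {(17,d), (17,e), (18,d), (18,e)}
  {18, 19} × {d, e} = {(18,d), (18,e), (19,d), (19,e)}
  {17, 18, 19} × {d, e} = {(17,d), (17,e), (18,d), (18,e), (19,d), (19,e)}
These 16 distinct sets form the basis B.
Close under arbitrary unions to get τ_{X×Y}; counting gives |τ_{X×Y}| = 36.


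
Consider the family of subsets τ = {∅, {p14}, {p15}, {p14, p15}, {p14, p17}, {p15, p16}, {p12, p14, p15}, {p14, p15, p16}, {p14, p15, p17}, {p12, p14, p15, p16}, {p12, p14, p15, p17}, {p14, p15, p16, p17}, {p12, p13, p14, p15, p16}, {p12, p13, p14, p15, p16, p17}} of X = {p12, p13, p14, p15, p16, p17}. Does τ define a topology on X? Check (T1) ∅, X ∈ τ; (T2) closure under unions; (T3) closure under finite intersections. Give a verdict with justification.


τ is NOT a topology on X.

Axiom (T1): ∅ ∈ τ? Yes; X ∈ τ? Yes.
Axiom (T2/T3): check pairwise unions and intersections of members of τ.
Counterexample for (T2): {p14, p17} ∪ {p12, p14, p15, p16} = {p12, p14, p15, p16, p17} ∉ τ. Therefore τ is NOT a topology.


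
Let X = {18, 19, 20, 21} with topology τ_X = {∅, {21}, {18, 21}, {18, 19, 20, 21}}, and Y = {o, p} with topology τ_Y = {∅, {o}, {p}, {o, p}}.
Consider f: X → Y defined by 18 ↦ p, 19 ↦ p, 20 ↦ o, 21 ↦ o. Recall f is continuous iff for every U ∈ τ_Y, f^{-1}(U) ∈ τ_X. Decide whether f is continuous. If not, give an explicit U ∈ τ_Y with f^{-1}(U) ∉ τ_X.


f is NOT continuous.

Compute f^{-1}(U) for each U ∈ τ_Y:
  U = ∅: f^{-1}(U) = ∅ ∈ τ_X ✓.
  U = {o}: f^{-1}(U) = {20, 21} ∉ τ_X ✗.
  U = {p}: f^{-1}(U) = {18, 19} ∉ τ_X ✗.
  U = {o, p}: f^{-1}(U) = {18, 19, 20, 21} ∈ τ_X ✓.
Found U = {o} with f^{-1}(U) = {20, 21} not in τ_X. Therefore f is NOT continuous.


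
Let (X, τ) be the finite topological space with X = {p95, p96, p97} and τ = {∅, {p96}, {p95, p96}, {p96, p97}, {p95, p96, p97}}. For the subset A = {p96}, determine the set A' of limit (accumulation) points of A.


A' = {p95, p97}

For each x ∈ X, list the open sets U ∈ τ with x ∈ U, then check whether U ∩ (A ∖ {x}) ≠ ∅ for every such U.
  x = p95: opens ∋ x are {p95, p96}, {p95, p96, p97}; each meets A ∖ {p95}, so x IS a limit point.
  x = p96: open {p96} ∋ x has {p96} ∩ (A ∖ {p96}) = ∅, so x is NOT a limit point.
  x = p97: opens ∋ x are {p96, p97}, {p95, p96, p97}; each meets A ∖ {p97}, so x IS a limit point.
Collecting: A' = {p95, p97}.


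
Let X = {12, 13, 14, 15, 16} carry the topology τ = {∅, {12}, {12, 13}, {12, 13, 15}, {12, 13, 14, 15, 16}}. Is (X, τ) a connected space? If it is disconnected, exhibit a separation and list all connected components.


(X, τ) is connected.

Find clopen sets (U ∈ τ with X ∖ U ∈ τ):
  U = ∅, X ∖ U = {12, 13, 14, 15, 16} — both open, so U is clopen.
  U = {12, 13, 14, 15, 16}, X ∖ U = ∅ — both open, so U is clopen.
Only trivial clopens (∅ and X) exist, so (X, τ) is connected.
Compute connected components by grouping points that agree on all clopens:
  component: {12, 13, 14, 15, 16}


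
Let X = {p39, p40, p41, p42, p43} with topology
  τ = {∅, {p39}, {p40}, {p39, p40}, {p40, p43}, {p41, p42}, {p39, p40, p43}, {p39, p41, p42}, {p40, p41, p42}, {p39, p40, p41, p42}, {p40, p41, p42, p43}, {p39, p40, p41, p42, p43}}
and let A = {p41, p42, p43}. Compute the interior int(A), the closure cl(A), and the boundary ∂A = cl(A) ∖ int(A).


int(A) = {p41, p42}, cl(A) = {p41, p42, p43}, ∂A = {p43}.

Closed sets in (X, τ) are complements of opens:
  closed(X, τ) = {∅, {p39}, {p43}, {p39, p43}, {p40, p43}, {p41, p42}, {p39, p40, p43}, {p39, p41, p42}, {p41, p42, p43}, {p39, p41, p42, p43}, {p40, p41, p42, p43}, {p39, p40, p41, p42, p43}}.
int(A) = ⋃ {U ∈ τ : U ⊆ A}. Opens contained in A: ∅, {p41, p42}.
Taking the union of these: int(A) = {p41, p42}.
cl(A) = ⋂ {C closed : A ⊆ C}. Closed sets containing A: {p41, p42, p43}, {p39, p41, p42, p43}, {p40, p41, p42, p43}, {p39, p40, p41, p42, p43}.
Intersecting these: cl(A) = {p41, p42, p43}.
∂A = cl(A) ∖ int(A) = {p41, p42, p43} ∖ {p41, p42} = {p43}.
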